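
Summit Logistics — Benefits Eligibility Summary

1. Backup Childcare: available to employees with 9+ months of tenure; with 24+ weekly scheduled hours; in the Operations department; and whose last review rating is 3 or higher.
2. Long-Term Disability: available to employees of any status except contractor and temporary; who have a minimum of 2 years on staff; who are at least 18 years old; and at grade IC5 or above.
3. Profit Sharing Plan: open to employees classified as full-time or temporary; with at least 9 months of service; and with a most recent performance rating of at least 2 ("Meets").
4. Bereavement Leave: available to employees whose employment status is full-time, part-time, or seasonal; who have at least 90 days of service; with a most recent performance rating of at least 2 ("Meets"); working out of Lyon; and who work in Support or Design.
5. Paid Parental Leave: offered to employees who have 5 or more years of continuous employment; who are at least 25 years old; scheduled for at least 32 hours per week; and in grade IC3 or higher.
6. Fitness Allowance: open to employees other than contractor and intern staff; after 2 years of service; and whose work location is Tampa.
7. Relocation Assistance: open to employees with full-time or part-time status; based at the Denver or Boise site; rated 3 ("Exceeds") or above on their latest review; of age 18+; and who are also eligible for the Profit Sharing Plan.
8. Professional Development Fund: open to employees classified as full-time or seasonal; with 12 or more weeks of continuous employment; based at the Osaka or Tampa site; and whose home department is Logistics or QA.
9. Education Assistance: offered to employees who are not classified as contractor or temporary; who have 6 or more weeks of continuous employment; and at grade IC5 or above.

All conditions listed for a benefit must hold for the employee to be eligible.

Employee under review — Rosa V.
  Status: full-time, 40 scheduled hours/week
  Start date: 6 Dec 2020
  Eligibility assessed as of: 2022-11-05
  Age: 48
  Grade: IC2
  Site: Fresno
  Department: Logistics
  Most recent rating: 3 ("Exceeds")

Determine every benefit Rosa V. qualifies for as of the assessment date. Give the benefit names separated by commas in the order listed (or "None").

Service from 6 Dec 2020 to 2022-11-05: 699 days.
Backup Childcare — service 699 days ≥ 9 months (≈270 days) ✓; 40 hrs/wk ≥ 24 ✓; dept Logistics ✗ → not eligible.
Long-Term Disability — status full-time ✓ (not excluded); service 699 days < 2 years (≈730 days) ✗ → not eligible.
Profit Sharing Plan — status full-time ✓; service 699 days ≥ 9 months (≈270 days) ✓; rating 3 ≥ 2 ✓ → eligible.
Bereavement Leave — status full-time ✓; service 699 days ≥ 90 days ✓; rating 3 ≥ 2 ✓; site Fresno ✗ (not Lyon) → not eligible.
Paid Parental Leave — service 699 days < 5 years (≈1825 days) ✗ → not eligible.
Fitness Allowance — status full-time ✓ (not excluded); service 699 days < 2 years (≈730 days) ✗ → not eligible.
Relocation Assistance — status full-time ✓; site Fresno ✗ (not Denver or Boise) → not eligible.
Professional Development Fund — status full-time ✓; service 699 days ≥ 12 weeks (≈84 days) ✓; site Fresno ✗ (not Osaka or Tampa) → not eligible.
Education Assistance — status full-time ✓ (not excluded); service 699 days ≥ 6 weeks (≈42 days) ✓; grade IC2 < IC5 ✗ → not eligible.

Profit Sharing Plan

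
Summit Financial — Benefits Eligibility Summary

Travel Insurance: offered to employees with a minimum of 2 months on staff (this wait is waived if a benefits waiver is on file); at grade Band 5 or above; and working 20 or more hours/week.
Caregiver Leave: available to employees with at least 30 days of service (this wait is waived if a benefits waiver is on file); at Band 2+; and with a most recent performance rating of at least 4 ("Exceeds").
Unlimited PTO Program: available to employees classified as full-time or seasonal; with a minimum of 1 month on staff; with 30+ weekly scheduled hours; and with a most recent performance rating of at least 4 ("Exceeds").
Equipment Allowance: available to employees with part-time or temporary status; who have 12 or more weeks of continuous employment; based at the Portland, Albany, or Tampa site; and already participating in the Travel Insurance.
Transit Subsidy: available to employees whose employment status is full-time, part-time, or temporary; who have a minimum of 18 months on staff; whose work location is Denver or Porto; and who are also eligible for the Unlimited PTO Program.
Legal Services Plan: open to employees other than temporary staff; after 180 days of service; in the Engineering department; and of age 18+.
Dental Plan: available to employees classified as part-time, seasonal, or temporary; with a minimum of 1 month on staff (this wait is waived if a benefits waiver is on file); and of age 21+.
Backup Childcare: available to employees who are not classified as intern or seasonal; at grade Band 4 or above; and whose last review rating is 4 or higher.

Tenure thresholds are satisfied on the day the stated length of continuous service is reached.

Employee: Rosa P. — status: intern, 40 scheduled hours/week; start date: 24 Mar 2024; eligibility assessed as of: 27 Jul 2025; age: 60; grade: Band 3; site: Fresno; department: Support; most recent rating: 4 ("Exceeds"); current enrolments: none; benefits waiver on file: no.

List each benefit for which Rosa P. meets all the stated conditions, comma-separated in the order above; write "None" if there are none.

Caregiver Leave

Service from 24 Mar 2024 to 27 Jul 2025: 490 days.
Travel Insurance — no waiver, service 490 days ≥ 2 months (≈60 days) ✓; grade Band 3 < Band 5 ✗ → not eligible.
Caregiver Leave — no waiver, service 490 days ≥ 30 days ✓; grade Band 3 ≥ Band 2 ✓; rating 4 ≥ 4 ✓ → eligible.
Unlimited PTO Program — status intern ✗ (requires full-time or seasonal) → not eligible.
Equipment Allowance — status intern ✗ (requires part-time or temporary) → not eligible.
Transit Subsidy — status intern ✗ (requires full-time, part-time, or temporary) → not eligible.
Legal Services Plan — status intern ✓ (not excluded); service 490 days ≥ 180 days ✓; dept Support ✗ → not eligible.
Dental Plan — status intern ✗ (requires part-time, seasonal, or temporary) → not eligible.
Backup Childcare — status intern ✗ (excluded) → not eligible.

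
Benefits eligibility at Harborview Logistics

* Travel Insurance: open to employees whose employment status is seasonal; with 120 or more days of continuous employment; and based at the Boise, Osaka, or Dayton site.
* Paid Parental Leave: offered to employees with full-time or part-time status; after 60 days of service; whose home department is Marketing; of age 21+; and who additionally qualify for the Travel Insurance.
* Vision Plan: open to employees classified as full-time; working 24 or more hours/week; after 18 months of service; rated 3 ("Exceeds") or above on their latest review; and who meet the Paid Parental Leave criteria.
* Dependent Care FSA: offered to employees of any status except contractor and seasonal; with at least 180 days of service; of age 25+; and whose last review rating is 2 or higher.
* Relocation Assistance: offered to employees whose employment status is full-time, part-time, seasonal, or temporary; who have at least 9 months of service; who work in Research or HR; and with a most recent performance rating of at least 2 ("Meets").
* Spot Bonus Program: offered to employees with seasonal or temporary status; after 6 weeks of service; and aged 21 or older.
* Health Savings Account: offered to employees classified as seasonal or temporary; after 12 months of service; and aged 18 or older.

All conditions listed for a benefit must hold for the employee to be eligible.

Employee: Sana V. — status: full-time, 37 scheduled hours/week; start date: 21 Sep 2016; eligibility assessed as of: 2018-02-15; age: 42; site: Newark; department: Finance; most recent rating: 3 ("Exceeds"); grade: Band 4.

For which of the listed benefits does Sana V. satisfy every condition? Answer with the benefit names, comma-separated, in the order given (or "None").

Service from 21 Sep 2016 to 2018-02-15: 512 days.
Travel Insurance — status full-time ✗ (requires seasonal) → not eligible.
Paid Parental Leave — status full-time ✓; service 512 days ≥ 60 days ✓; dept Finance ✗ → not eligible.
Vision Plan — status full-time ✓; 37 hrs/wk ≥ 24 ✓; service 512 days < 18 months (≈540 days) ✗ → not eligible.
Dependent Care FSA — status full-time ✓ (not excluded); service 512 days ≥ 180 days ✓; age 42 ≥ 25 ✓; rating 3 ≥ 2 ✓ → eligible.
Relocation Assistance — status full-time ✓; service 512 days ≥ 9 months (≈270 days) ✓; dept Finance ✗ → not eligible.
Spot Bonus Program — status full-time ✗ (requires seasonal or temporary) → not eligible.
Health Savings Account — status full-time ✗ (requires seasonal or temporary) → not eligible.

Dependent Care FSA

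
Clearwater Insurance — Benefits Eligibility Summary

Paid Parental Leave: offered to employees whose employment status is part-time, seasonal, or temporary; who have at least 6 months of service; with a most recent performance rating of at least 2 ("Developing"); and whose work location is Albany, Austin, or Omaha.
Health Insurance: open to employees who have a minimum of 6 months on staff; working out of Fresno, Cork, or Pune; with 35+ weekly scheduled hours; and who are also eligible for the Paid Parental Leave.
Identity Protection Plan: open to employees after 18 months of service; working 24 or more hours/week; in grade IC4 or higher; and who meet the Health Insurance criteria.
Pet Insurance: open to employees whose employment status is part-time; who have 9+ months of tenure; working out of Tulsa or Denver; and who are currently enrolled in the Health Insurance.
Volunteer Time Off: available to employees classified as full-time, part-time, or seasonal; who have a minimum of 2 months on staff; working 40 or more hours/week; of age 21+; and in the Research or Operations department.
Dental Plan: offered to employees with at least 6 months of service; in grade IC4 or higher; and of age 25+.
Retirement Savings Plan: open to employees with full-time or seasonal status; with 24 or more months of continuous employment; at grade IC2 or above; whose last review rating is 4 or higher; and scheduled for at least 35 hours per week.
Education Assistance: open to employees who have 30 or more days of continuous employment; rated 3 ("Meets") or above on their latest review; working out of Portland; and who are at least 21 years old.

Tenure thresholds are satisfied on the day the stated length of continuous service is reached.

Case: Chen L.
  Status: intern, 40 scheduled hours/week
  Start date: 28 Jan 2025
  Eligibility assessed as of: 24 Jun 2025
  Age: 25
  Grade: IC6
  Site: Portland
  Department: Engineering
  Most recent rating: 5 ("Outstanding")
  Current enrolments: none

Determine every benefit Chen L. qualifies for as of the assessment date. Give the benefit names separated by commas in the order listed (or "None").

Service from 28 Jan 2025 to 24 Jun 2025: 147 days.
Paid Parental Leave — status intern ✗ (requires part-time, seasonal, or temporary) → not eligible.
Health Insurance — service 147 days < 6 months (≈180 days) ✗ → not eligible.
Identity Protection Plan — service 147 days < 18 months (≈540 days) ✗ → not eligible.
Pet Insurance — status intern ✗ (requires part-time) → not eligible.
Volunteer Time Off — status intern ✗ (requires full-time, part-time, or seasonal) → not eligible.
Dental Plan — service 147 days < 6 months (≈180 days) ✗ → not eligible.
Retirement Savings Plan — status intern ✗ (requires full-time or seasonal) → not eligible.
Education Assistance — service 147 days ≥ 30 days ✓; rating 5 ≥ 3 ✓; site Portland ✓; age 25 ≥ 21 ✓ → eligible.

Education Assistance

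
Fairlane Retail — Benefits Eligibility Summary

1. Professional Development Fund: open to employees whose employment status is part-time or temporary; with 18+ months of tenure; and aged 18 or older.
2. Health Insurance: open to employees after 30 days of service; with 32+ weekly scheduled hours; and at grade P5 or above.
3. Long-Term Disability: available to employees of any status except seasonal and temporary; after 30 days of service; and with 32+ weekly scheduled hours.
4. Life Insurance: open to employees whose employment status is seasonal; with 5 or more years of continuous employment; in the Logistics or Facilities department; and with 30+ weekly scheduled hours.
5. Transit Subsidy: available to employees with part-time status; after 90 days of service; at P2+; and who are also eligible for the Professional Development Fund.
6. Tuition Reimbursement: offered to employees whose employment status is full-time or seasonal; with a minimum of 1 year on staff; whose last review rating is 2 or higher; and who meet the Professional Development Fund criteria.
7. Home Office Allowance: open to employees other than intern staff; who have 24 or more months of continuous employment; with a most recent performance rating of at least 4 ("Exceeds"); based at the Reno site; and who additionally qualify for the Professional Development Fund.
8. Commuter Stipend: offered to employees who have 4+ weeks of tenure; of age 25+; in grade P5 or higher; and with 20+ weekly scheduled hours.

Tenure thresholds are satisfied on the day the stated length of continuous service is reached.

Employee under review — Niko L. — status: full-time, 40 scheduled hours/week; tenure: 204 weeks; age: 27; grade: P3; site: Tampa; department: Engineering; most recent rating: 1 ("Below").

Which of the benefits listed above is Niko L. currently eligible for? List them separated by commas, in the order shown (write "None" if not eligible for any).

Long-Term Disability

Professional Development Fund — status full-time ✗ (requires part-time or temporary) → not eligible.
Health Insurance — service 204 weeks ≥ 30 days ✓; 40 hrs/wk ≥ 32 ✓; grade P3 < P5 ✗ → not eligible.
Long-Term Disability — status full-time ✓ (not excluded); service 204 weeks ≥ 30 days ✓; 40 hrs/wk ≥ 32 ✓ → eligible.
Life Insurance — status full-time ✗ (requires seasonal) → not eligible.
Transit Subsidy — status full-time ✗ (requires part-time) → not eligible.
Tuition Reimbursement — status full-time ✓; service 204 weeks ≥ 1 year (≈365 days) ✓; rating 1 < 2 ✗ → not eligible.
Home Office Allowance — status full-time ✓ (not excluded); service 204 weeks ≥ 24 months (≈720 days) ✓; rating 1 < 4 ✗ → not eligible.
Commuter Stipend — service 204 weeks ≥ 4 weeks ✓; age 27 ≥ 25 ✓; grade P3 < P5 ✗ → not eligible.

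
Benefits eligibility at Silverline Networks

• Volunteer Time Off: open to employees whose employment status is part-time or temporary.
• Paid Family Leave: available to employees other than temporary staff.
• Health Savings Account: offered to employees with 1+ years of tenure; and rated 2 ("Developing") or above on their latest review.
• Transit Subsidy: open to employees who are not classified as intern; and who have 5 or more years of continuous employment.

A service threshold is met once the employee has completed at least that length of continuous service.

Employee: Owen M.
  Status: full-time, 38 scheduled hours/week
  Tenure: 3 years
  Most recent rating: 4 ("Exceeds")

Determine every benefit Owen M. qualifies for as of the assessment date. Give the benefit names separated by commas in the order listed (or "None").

Volunteer Time Off — status full-time ✗ (requires part-time or temporary) → not eligible.
Paid Family Leave — status full-time ✓ (not excluded) → eligible.
Health Savings Account — service 3 years ≥ 1 year ✓; rating 4 ≥ 2 ✓ → eligible.
Transit Subsidy — status full-time ✓ (not excluded); service 3 years < 5 years ✗ → not eligible.

Paid Family Leave, Health Savings Account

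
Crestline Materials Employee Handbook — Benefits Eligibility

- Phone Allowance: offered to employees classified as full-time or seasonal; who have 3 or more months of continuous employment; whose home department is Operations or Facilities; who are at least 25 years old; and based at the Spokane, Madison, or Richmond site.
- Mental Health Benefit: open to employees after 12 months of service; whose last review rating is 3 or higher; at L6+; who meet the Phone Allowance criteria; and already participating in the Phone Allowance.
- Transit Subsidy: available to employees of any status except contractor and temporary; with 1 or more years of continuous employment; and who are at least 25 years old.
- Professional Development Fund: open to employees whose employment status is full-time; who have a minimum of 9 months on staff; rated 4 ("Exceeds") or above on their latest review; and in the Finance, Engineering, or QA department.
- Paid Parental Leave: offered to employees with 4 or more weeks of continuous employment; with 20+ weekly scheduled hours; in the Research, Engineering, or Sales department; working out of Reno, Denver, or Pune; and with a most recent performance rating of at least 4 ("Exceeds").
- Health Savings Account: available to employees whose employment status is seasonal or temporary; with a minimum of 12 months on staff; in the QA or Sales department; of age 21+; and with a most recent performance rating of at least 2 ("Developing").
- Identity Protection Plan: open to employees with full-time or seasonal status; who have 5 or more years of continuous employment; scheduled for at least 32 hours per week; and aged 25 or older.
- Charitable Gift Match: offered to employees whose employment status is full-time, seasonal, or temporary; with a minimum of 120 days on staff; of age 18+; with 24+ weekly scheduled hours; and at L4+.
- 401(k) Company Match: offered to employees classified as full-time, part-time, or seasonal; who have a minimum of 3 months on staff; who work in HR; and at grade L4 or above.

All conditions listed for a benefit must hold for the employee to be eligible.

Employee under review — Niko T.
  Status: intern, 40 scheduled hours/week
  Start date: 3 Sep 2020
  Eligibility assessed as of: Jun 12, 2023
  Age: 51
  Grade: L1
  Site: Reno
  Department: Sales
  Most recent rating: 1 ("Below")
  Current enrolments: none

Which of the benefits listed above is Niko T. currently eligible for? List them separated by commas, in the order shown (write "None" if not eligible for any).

Transit Subsidy

Service from 3 Sep 2020 to Jun 12, 2023: 1012 days.
Phone Allowance — status intern ✗ (requires full-time or seasonal) → not eligible.
Mental Health Benefit — service 1012 days ≥ 12 months (≈360 days) ✓; rating 1 < 3 ✗ → not eligible.
Transit Subsidy — status intern ✓ (not excluded); service 1012 days ≥ 1 year (≈365 days) ✓; age 51 ≥ 25 ✓ → eligible.
Professional Development Fund — status intern ✗ (requires full-time) → not eligible.
Paid Parental Leave — service 1012 days ≥ 4 weeks (≈28 days) ✓; 40 hrs/wk ≥ 20 ✓; dept Sales ✓; site Reno ✓; rating 1 < 4 ✗ → not eligible.
Health Savings Account — status intern ✗ (requires seasonal or temporary) → not eligible.
Identity Protection Plan — status intern ✗ (requires full-time or seasonal) → not eligible.
Charitable Gift Match — status intern ✗ (requires full-time, seasonal, or temporary) → not eligible.
401(k) Company Match — status intern ✗ (requires full-time, part-time, or seasonal) → not eligible.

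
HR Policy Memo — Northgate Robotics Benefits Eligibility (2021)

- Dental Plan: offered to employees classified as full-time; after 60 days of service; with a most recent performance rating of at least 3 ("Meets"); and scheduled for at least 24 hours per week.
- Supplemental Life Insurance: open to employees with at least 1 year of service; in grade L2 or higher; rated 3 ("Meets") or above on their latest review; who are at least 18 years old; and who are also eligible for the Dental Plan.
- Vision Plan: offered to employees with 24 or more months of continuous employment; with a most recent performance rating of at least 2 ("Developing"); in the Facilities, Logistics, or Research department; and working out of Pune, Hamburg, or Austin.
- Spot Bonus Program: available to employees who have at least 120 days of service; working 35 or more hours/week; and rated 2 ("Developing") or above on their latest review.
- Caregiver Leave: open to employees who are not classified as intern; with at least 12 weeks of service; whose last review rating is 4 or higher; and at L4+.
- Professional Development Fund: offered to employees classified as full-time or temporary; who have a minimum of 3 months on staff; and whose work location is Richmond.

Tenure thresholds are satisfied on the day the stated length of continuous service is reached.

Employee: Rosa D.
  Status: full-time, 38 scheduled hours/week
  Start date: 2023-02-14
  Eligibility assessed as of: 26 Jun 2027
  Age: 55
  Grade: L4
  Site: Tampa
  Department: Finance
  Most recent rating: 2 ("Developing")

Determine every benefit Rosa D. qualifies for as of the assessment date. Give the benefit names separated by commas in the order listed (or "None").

Service from 2023-02-14 to 26 Jun 2027: 1593 days.
Dental Plan — status full-time ✓; service 1593 days ≥ 60 days ✓; rating 2 < 3 ✗ → not eligible.
Supplemental Life Insurance — service 1593 days ≥ 1 year (≈365 days) ✓; grade L4 ≥ L2 ✓; rating 2 < 3 ✗ → not eligible.
Vision Plan — service 1593 days ≥ 24 months (≈720 days) ✓; rating 2 ≥ 2 ✓; dept Finance ✗ → not eligible.
Spot Bonus Program — service 1593 days ≥ 120 days ✓; 38 hrs/wk ≥ 35 ✓; rating 2 ≥ 2 ✓ → eligible.
Caregiver Leave — status full-time ✓ (not excluded); service 1593 days ≥ 12 weeks (≈84 days) ✓; rating 2 < 4 ✗ → not eligible.
Professional Development Fund — status full-time ✓; service 1593 days ≥ 3 months (≈90 days) ✓; site Tampa ✗ (not Richmond) → not eligible.

Spot Bonus Program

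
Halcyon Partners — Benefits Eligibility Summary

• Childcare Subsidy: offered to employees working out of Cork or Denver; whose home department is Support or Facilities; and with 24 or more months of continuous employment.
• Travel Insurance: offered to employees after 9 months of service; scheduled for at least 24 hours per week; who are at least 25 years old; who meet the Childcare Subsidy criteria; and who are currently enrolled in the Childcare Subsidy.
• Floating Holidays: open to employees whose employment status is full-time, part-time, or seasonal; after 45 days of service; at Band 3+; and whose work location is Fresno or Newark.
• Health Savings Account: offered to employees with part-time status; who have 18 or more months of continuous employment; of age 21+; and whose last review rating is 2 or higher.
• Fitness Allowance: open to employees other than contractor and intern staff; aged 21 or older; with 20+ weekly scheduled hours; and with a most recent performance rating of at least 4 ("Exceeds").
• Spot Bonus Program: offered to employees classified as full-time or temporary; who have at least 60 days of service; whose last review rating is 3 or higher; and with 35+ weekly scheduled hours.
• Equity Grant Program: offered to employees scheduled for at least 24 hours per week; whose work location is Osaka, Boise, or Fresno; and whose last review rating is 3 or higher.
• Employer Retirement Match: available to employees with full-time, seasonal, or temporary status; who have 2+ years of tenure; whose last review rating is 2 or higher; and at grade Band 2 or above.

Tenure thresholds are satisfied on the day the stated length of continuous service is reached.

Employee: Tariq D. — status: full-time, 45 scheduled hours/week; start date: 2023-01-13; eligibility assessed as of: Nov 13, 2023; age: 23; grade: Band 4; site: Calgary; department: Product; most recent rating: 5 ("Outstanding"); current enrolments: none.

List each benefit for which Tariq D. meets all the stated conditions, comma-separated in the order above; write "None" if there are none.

Fitness Allowance, Spot Bonus Program

Service from 2023-01-13 to Nov 13, 2023: 304 days.
Childcare Subsidy — site Calgary ✗ (not Cork or Denver) → not eligible.
Travel Insurance — service 304 days ≥ 9 months (≈270 days) ✓; 45 hrs/wk ≥ 24 ✓; age 23 < 25 ✗ → not eligible.
Floating Holidays — status full-time ✓; service 304 days ≥ 45 days ✓; grade Band 4 ≥ Band 3 ✓; site Calgary ✗ (not Fresno or Newark) → not eligible.
Health Savings Account — status full-time ✗ (requires part-time) → not eligible.
Fitness Allowance — status full-time ✓ (not excluded); age 23 ≥ 21 ✓; 45 hrs/wk ≥ 20 ✓; rating 5 ≥ 4 ✓ → eligible.
Spot Bonus Program — status full-time ✓; service 304 days ≥ 60 days ✓; rating 5 ≥ 3 ✓; 45 hrs/wk ≥ 35 ✓ → eligible.
Equity Grant Program — 45 hrs/wk ≥ 24 ✓; site Calgary ✗ (not Osaka, Boise, or Fresno) → not eligible.
Employer Retirement Match — status full-time ✓; service 304 days < 2 years (≈730 days) ✗ → not eligible.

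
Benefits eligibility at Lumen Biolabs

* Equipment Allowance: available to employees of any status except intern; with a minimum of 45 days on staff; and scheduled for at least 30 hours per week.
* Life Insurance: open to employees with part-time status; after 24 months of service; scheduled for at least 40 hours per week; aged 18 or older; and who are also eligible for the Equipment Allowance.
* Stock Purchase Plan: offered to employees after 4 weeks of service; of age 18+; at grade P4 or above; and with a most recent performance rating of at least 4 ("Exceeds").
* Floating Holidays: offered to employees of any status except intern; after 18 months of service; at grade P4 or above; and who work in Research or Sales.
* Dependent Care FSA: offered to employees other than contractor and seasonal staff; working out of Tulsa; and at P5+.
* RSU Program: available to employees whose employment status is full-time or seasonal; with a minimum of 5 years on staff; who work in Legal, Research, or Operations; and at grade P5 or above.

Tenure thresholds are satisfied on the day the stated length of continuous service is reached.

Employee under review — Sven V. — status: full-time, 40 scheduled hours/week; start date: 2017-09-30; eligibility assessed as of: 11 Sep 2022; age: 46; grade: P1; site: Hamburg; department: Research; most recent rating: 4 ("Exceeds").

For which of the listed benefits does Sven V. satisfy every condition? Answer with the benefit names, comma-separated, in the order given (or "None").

Equipment Allowance

Service from 2017-09-30 to 11 Sep 2022: 1807 days.
Equipment Allowance — status full-time ✓ (not excluded); service 1807 days ≥ 45 days ✓; 40 hrs/wk ≥ 30 ✓ → eligible.
Life Insurance — status full-time ✗ (requires part-time) → not eligible.
Stock Purchase Plan — service 1807 days ≥ 4 weeks (≈28 days) ✓; age 46 ≥ 18 ✓; grade P1 < P4 ✗ → not eligible.
Floating Holidays — status full-time ✓ (not excluded); service 1807 days ≥ 18 months (≈540 days) ✓; grade P1 < P4 ✗ → not eligible.
Dependent Care FSA — status full-time ✓ (not excluded); site Hamburg ✗ (not Tulsa) → not eligible.
RSU Program — status full-time ✓; service 1807 days < 5 years (≈1825 days) ✗ → not eligible.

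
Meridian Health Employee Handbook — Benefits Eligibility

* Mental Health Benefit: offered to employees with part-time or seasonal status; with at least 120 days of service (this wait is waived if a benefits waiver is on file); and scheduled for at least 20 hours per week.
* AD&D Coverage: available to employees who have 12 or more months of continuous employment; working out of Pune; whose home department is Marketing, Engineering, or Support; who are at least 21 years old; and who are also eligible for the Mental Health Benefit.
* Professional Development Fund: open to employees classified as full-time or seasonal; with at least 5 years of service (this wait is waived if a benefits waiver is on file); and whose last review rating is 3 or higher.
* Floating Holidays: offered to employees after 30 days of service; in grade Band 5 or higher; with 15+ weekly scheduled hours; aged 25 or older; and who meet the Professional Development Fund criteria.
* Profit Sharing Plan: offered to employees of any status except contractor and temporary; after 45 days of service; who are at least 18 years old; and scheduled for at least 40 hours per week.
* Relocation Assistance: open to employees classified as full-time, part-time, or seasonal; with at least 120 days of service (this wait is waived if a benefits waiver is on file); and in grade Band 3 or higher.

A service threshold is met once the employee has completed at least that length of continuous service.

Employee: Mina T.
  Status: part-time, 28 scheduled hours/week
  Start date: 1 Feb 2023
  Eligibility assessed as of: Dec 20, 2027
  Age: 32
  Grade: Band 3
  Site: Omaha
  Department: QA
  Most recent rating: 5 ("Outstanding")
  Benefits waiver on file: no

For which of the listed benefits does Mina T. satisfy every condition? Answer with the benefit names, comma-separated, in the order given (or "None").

Service from 1 Feb 2023 to Dec 20, 2027: 1783 days.
Mental Health Benefit — status part-time ✓; no waiver, service 1783 days ≥ 120 days ✓; 28 hrs/wk ≥ 20 ✓ → eligible.
AD&D Coverage — service 1783 days ≥ 12 months (≈360 days) ✓; site Omaha ✗ (not Pune) → not eligible.
Professional Development Fund — status part-time ✗ (requires full-time or seasonal) → not eligible.
Floating Holidays — service 1783 days ≥ 30 days ✓; grade Band 3 < Band 5 ✗ → not eligible.
Profit Sharing Plan — status part-time ✓ (not excluded); service 1783 days ≥ 45 days ✓; age 32 ≥ 18 ✓; 28 hrs/wk < 40 ✗ → not eligible.
Relocation Assistance — status part-time ✓; no waiver, service 1783 days ≥ 120 days ✓; grade Band 3 ≥ Band 3 ✓ → eligible.

Mental Health Benefit, Relocation Assistance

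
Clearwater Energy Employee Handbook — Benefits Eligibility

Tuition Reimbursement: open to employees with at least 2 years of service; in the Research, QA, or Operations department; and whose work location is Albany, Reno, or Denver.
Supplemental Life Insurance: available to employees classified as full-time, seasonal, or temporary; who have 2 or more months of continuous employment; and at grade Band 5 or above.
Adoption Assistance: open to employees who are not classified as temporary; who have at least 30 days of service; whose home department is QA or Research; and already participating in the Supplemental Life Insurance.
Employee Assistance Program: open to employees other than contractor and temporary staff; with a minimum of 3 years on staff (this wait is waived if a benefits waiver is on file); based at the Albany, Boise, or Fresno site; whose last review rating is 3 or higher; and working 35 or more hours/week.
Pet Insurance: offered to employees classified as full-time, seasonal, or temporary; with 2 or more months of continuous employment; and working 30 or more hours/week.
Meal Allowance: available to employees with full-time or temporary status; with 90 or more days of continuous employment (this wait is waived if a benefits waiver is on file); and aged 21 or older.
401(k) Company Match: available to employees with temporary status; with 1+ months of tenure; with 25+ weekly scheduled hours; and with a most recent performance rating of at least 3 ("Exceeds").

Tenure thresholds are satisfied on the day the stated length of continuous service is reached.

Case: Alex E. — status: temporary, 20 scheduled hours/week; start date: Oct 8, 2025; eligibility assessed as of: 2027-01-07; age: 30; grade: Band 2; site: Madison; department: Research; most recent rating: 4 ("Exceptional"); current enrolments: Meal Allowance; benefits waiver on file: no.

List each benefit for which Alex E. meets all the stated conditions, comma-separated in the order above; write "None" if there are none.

Meal Allowance

Service from Oct 8, 2025 to 2027-01-07: 456 days.
Tuition Reimbursement — service 456 days < 2 years (≈730 days) ✗ → not eligible.
Supplemental Life Insurance — status temporary ✓; service 456 days ≥ 2 months (≈60 days) ✓; grade Band 2 < Band 5 ✗ → not eligible.
Adoption Assistance — status temporary ✗ (excluded) → not eligible.
Employee Assistance Program — status temporary ✗ (excluded) → not eligible.
Pet Insurance — status temporary ✓; service 456 days ≥ 2 months (≈60 days) ✓; 20 hrs/wk < 30 ✗ → not eligible.
Meal Allowance — status temporary ✓; no waiver, service 456 days ≥ 90 days ✓; age 30 ≥ 21 ✓ → eligible.
401(k) Company Match — status temporary ✓; service 456 days ≥ 1 month (≈30 days) ✓; 20 hrs/wk < 25 ✗ → not eligible.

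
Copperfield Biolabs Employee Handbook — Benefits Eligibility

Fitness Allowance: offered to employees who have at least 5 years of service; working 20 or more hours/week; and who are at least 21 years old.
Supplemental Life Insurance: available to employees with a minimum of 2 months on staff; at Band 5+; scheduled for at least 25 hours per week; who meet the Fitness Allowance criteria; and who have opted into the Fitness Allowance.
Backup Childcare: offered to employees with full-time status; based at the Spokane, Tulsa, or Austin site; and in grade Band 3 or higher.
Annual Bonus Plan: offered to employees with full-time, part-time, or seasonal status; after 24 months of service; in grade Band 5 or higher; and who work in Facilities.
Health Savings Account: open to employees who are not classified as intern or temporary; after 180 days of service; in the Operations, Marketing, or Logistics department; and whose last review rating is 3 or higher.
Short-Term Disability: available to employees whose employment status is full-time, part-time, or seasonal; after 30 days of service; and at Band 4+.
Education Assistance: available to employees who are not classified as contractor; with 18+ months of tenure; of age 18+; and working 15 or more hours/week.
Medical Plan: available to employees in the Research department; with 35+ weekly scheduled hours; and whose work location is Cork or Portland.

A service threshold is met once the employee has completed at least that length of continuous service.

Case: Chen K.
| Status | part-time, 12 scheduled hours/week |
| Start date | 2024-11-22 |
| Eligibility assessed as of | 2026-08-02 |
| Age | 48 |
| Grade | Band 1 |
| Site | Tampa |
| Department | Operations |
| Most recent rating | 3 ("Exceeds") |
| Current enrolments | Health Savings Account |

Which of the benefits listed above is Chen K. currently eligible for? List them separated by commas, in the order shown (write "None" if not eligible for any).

Service from 2024-11-22 to 2026-08-02: 618 days.
Fitness Allowance — service 618 days < 5 years (≈1825 days) ✗ → not eligible.
Supplemental Life Insurance — service 618 days ≥ 2 months (≈60 days) ✓; grade Band 1 < Band 5 ✗ → not eligible.
Backup Childcare — status part-time ✗ (requires full-time) → not eligible.
Annual Bonus Plan — status part-time ✓; service 618 days < 24 months (≈720 days) ✗ → not eligible.
Health Savings Account — status part-time ✓ (not excluded); service 618 days ≥ 180 days ✓; dept Operations ✓; rating 3 ≥ 3 ✓ → eligible.
Short-Term Disability — status part-time ✓; service 618 days ≥ 30 days ✓; grade Band 1 < Band 4 ✗ → not eligible.
Education Assistance — status part-time ✓ (not excluded); service 618 days ≥ 18 months (≈540 days) ✓; age 48 ≥ 18 ✓; 12 hrs/wk < 15 ✗ → not eligible.
Medical Plan — dept Operations ✗ → not eligible.

Health Savings Account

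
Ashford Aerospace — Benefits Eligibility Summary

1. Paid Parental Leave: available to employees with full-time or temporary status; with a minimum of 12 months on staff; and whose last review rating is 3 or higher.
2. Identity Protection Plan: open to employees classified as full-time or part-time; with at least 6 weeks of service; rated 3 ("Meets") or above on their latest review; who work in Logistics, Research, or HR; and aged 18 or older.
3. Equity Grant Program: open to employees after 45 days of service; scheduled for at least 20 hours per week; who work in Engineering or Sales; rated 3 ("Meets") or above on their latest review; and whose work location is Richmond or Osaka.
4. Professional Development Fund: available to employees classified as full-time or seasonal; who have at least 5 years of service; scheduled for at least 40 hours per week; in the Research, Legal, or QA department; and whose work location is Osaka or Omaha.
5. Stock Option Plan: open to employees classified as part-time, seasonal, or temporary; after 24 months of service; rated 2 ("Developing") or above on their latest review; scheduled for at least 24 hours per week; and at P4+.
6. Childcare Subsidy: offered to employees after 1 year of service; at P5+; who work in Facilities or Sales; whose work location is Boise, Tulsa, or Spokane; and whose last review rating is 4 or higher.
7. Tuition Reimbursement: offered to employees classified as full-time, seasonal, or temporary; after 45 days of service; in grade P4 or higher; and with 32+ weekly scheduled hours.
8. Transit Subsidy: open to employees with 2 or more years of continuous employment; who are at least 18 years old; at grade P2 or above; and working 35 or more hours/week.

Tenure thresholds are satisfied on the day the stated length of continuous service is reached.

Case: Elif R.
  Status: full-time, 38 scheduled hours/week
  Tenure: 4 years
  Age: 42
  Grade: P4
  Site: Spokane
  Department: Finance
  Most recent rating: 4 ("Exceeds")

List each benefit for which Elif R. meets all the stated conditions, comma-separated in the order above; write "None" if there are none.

Paid Parental Leave — status full-time ✓; service 4 years ≥ 12 months (≈360 days) ✓; rating 4 ≥ 3 ✓ → eligible.
Identity Protection Plan — status full-time ✓; service 4 years ≥ 6 weeks (≈42 days) ✓; rating 4 ≥ 3 ✓; dept Finance ✗ → not eligible.
Equity Grant Program — service 4 years ≥ 45 days ✓; 38 hrs/wk ≥ 20 ✓; dept Finance ✗ → not eligible.
Professional Development Fund — status full-time ✓; service 4 years < 5 years ✗ → not eligible.
Stock Option Plan — status full-time ✗ (requires part-time, seasonal, or temporary) → not eligible.
Childcare Subsidy — service 4 years ≥ 1 year ✓; grade P4 < P5 ✗ → not eligible.
Tuition Reimbursement — status full-time ✓; service 4 years ≥ 45 days ✓; grade P4 ≥ P4 ✓; 38 hrs/wk ≥ 32 ✓ → eligible.
Transit Subsidy — service 4 years ≥ 2 years ✓; age 42 ≥ 18 ✓; grade P4 ≥ P2 ✓; 38 hrs/wk ≥ 35 ✓ → eligible.

Paid Parental Leave, Tuition Reimbursement, Transit Subsidy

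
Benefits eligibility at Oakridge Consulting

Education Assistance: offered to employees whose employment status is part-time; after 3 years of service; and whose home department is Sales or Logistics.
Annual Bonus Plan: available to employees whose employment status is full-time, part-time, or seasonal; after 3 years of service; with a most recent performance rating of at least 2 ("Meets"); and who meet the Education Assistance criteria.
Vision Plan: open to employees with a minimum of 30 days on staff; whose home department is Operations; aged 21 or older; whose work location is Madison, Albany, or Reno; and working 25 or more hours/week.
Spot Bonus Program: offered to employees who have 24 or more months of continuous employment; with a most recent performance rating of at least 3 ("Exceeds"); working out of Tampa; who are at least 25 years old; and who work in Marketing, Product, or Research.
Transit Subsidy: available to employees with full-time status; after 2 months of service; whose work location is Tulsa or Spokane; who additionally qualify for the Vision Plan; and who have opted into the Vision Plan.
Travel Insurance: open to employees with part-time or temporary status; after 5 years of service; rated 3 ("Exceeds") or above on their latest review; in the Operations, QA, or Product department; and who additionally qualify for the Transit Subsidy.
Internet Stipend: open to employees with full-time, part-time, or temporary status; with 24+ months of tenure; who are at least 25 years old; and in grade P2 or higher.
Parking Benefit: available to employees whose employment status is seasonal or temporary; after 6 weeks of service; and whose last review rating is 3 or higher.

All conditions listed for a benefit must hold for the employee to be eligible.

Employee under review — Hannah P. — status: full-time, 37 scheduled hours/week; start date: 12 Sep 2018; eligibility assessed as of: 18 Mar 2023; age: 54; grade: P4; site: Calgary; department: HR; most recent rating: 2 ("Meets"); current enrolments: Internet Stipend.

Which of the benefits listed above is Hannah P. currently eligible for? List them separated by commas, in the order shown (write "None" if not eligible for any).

Internet Stipend

Service from 12 Sep 2018 to 18 Mar 2023: 1648 days.
Education Assistance — status full-time ✗ (requires part-time) → not eligible.
Annual Bonus Plan — status full-time ✓; service 1648 days ≥ 3 years (≈1095 days) ✓; rating 2 ≥ 2 ✓; not eligible for Education Assistance ✗ → not eligible.
Vision Plan — service 1648 days ≥ 30 days ✓; dept HR ✗ → not eligible.
Spot Bonus Program — service 1648 days ≥ 24 months (≈720 days) ✓; rating 2 < 3 ✗ → not eligible.
Transit Subsidy — status full-time ✓; service 1648 days ≥ 2 months (≈60 days) ✓; site Calgary ✗ (not Tulsa or Spokane) → not eligible.
Travel Insurance — status full-time ✗ (requires part-time or temporary) → not eligible.
Internet Stipend — status full-time ✓; service 1648 days ≥ 24 months (≈720 days) ✓; age 54 ≥ 25 ✓; grade P4 ≥ P2 ✓ → eligible.
Parking Benefit — status full-time ✗ (requires seasonal or temporary) → not eligible.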